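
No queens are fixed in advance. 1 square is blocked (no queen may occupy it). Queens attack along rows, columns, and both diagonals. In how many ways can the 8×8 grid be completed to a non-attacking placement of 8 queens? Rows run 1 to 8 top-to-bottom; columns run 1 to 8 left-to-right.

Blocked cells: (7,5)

84

Branch on row 1: col 1 → 3; col 2 → 8; col 3 → 15; col 4 → 15; col 5 → 18; col 6 → 13; col 7 → 8; col 8 → 4.
Sum: 3 + 8 + 15 + 15 + 18 + 13 + 8 + 4 = 84.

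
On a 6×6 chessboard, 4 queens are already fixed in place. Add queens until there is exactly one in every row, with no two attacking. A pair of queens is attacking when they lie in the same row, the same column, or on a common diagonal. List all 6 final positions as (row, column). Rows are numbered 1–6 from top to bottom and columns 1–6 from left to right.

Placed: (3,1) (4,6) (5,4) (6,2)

(1,5) (2,3) (3,1) (4,6) (5,4) (6,2)

Row 1: attacked by (3,1)→{1,3}; (4,6)→{3,6}; (5,4)→{4}; (6,2)→{2}. Safe: 5. Place at column 5.
Row 2: attacked by (1,5)→{4,5,6}; (3,1)→{1,2}; (4,6)→{4,6}; (5,4)→{1,4}; (6,2)→{2,6}. Safe: 3. Place at column 3.
Columns [5, 3, 1, 6, 4, 2], r−c [-4, -1, 2, -2, 1, 4], r+c [6, 5, 4, 10, 9, 8] are all distinct, so no two queens attack.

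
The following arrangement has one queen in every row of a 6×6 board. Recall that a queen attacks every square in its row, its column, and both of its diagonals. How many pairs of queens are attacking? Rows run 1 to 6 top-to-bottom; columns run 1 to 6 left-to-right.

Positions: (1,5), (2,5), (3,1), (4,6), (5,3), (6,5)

Same column: (1,5)–(2,5) (column 5); (1,5)–(6,5) (column 5); (2,5)–(6,5) (column 5).
Same diagonal: (3,1)–(5,3) (|3−5| = |1−3| = 2).
Total attacking pairs: 4.

4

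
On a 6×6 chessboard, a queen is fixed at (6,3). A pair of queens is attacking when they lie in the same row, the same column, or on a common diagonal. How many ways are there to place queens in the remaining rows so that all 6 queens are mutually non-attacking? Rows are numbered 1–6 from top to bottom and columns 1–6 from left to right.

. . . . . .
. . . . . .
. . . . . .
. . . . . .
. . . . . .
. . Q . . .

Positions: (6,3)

Branch on row 1: col 1 → 0; col 2 → 0; col 4 → 1; col 5 → 0; col 6 → 0.
Sum: 0 + 0 + 1 + 0 + 0 = 1.

1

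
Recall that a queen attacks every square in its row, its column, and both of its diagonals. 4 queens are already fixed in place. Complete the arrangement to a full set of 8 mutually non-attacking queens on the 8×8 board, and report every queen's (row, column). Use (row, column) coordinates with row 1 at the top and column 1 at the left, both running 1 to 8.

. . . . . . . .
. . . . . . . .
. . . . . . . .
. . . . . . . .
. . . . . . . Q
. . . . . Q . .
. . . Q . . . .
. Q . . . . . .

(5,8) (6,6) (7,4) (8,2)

Row 1: attacked by (5,8)→{4,8}; (6,6)→{1,6}; (7,4)→{4}; (8,2)→{2}. Safe: 3, 5, 7. Place at column 5.
Row 2: attacked by (1,5)→{4,5,6}; (5,8)→{5,8}; (6,6)→{2,6}; (7,4)→{4}; (8,2)→{2,8}. Safe: 1, 3, 7. Place at column 7.
Row 3: attacked by (1,5)→{3,5,7}; (2,7)→{6,7,8}; (5,8)→{6,8}; (6,6)→{3,6}; (7,4)→{4,8}; (8,2)→{2,7}. Safe: 1. Place at column 1.
Row 4: attacked by (1,5)→{2,5,8}; (2,7)→{5,7}; (3,1)→{1,2}; (5,8)→{7,8}; (6,6)→{4,6,8}; (7,4)→{1,4,7}; (8,2)→{2,6}. Safe: 3. Place at column 3.
Columns [5, 7, 1, 3, 8, 6, 4, 2], r−c [-4, -5, 2, 1, -3, 0, 3, 6], r+c [6, 9, 4, 7, 13, 12, 11, 10] are all distinct, so no two queens attack.

(1,5) (2,7) (3,1) (4,3) (5,8) (6,6) (7,4) (8,2)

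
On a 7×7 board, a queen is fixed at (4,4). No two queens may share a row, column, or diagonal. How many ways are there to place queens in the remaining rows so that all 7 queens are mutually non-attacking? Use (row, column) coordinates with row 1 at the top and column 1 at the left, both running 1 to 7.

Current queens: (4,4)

8

Branch on row 1: col 2 → 2; col 3 → 2; col 5 → 2; col 6 → 2.
Sum: 2 + 2 + 2 + 2 = 8.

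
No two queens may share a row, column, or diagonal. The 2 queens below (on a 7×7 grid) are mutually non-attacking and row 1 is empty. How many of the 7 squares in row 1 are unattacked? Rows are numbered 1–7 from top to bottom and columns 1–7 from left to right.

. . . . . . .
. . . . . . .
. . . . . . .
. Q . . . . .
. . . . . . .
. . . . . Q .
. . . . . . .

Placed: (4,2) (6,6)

(4,2) attacks row 1 at column 2 and diagonals 5.
(6,6) attacks row 1 at column 6 and diagonals 1.
Attacked columns: {1, 2, 5, 6}. Safe: {3, 4, 7}.

3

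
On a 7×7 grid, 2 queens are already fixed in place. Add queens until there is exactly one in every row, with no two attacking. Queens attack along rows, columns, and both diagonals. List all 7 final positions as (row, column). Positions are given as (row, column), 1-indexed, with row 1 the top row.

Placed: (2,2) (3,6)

Row 1: attacked by (2,2)→{1,2,3}; (3,6)→{4,6}. Safe: 5, 7. Place at column 5.
Row 4: attacked by (1,5)→{2,5}; (2,2)→{2,4}; (3,6)→{5,6,7}. Safe: 1, 3. Place at column 3.
Row 5: attacked by (1,5)→{1,5}; (2,2)→{2,5}; (3,6)→{4,6}; (4,3)→{2,3,4}. Safe: 7. Place at column 7.
Row 6: attacked by (1,5)→{5}; (2,2)→{2,6}; (3,6)→{3,6}; (4,3)→{1,3,5}; (5,7)→{6,7}. Safe: 4. Place at column 4.
Row 7: attacked by (1,5)→{5}; (2,2)→{2,7}; (3,6)→{2,6}; (4,3)→{3,6}; (5,7)→{5,7}; (6,4)→{3,4,5}. Safe: 1. Place at column 1.
Columns [5, 2, 6, 3, 7, 4, 1], r−c [-4, 0, -3, 1, -2, 2, 6], r+c [6, 4, 9, 7, 12, 10, 8] are all distinct, so no two queens attack.

(1,5) (2,2) (3,6) (4,3) (5,7) (6,4) (7,1)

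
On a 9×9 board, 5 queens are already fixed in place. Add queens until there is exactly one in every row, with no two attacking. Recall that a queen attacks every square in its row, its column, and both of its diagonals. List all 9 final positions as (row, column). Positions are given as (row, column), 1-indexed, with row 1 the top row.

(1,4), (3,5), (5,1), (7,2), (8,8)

Row 2: attacked by (1,4)→{3,4,5}; (3,5)→{4,5,6}; (5,1)→{1,4}; (7,2)→{2,7}; (8,8)→{2,8}. Safe: 9. Place at column 9.
Row 4: attacked by (1,4)→{1,4,7}; (2,9)→{7,9}; (3,5)→{4,5,6}; (5,1)→{1,2}; (7,2)→{2,5}; (8,8)→{4,8}. Safe: 3. Place at column 3.
Row 6: attacked by (1,4)→{4,9}; (2,9)→{5,9}; (3,5)→{2,5,8}; (4,3)→{1,3,5}; (5,1)→{1,2}; (7,2)→{1,2,3}; (8,8)→{6,8}. Safe: 7. Place at column 7.
Row 9: attacked by (1,4)→{4}; (2,9)→{2,9}; (3,5)→{5}; (4,3)→{3,8}; (5,1)→{1,5}; (6,7)→{4,7}; (7,2)→{2,4}; (8,8)→{7,8,9}. Safe: 6. Place at column 6.
Columns [4, 9, 5, 3, 1, 7, 2, 8, 6], r−c [-3, -7, -2, 1, 4, -1, 5, 0, 3], r+c [5, 11, 8, 7, 6, 13, 9, 16, 15] are all distinct, so no two queens attack.

(1,4) (2,9) (3,5) (4,3) (5,1) (6,7) (7,2) (8,8) (9,6)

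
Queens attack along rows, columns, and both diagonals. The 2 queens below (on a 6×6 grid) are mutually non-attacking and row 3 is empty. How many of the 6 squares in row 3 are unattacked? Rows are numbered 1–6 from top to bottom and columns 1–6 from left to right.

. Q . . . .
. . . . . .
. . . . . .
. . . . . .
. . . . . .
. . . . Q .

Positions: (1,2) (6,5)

3

(1,2) attacks row 3 at column 2 and diagonals 4.
(6,5) attacks row 3 at column 5 and diagonals 2.
Attacked columns: {2, 4, 5}. Safe: {1, 3, 6}.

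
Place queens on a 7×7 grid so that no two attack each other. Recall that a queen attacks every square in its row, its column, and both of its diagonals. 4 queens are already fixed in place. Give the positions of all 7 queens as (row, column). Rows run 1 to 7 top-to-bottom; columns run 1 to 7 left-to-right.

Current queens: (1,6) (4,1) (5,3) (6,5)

Row 2: attacked by (1,6)→{5,6,7}; (4,1)→{1,3}; (5,3)→{3,6}; (6,5)→{1,5}. Safe: 2, 4. Place at column 4.
Row 3: attacked by (1,6)→{4,6}; (2,4)→{3,4,5}; (4,1)→{1,2}; (5,3)→{1,3,5}; (6,5)→{2,5}. Safe: 7. Place at column 7.
Row 7: attacked by (1,6)→{6}; (2,4)→{4}; (3,7)→{3,7}; (4,1)→{1,4}; (5,3)→{1,3,5}; (6,5)→{4,5,6}. Safe: 2. Place at column 2.
Columns [6, 4, 7, 1, 3, 5, 2], r−c [-5, -2, -4, 3, 2, 1, 5], r+c [7, 6, 10, 5, 8, 11, 9] are all distinct, so no two queens attack.

(1,6) (2,4) (3,7) (4,1) (5,3) (6,5) (7,2)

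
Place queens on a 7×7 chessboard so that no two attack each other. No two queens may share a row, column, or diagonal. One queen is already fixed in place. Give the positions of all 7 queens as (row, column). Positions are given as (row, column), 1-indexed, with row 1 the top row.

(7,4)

Row 1: attacked by (7,4)→{4}. Safe: 1, 2, 3, 5, 6, 7. Place at column 1.
Row 2: attacked by (1,1)→{1,2}; (7,4)→{4}. Safe: 3, 5, 6, 7. Place at column 5.
Row 3: attacked by (1,1)→{1,3}; (2,5)→{4,5,6}; (7,4)→{4}. Safe: 2, 7. Place at column 2.
Row 4: attacked by (1,1)→{1,4}; (2,5)→{3,5,7}; (3,2)→{1,2,3}; (7,4)→{1,4,7}. Safe: 6. Place at column 6.
Row 5: attacked by (1,1)→{1,5}; (2,5)→{2,5}; (3,2)→{2,4}; (4,6)→{5,6,7}; (7,4)→{2,4,6}. Safe: 3. Place at column 3.
Row 6: attacked by (1,1)→{1,6}; (2,5)→{1,5}; (3,2)→{2,5}; (4,6)→{4,6}; (5,3)→{2,3,4}; (7,4)→{3,4,5}. Safe: 7. Place at column 7.
Columns [1, 5, 2, 6, 3, 7, 4], r−c [0, -3, 1, -2, 2, -1, 3], r+c [2, 7, 5, 10, 8, 13, 11] are all distinct, so no two queens attack.

(1,1) (2,5) (3,2) (4,6) (5,3) (6,7) (7,4)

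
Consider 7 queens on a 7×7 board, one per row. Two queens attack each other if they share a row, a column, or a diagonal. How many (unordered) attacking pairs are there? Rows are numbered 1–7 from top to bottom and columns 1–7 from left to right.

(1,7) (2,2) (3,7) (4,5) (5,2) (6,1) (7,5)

4

Same column: (1,7)–(3,7) (column 7); (2,2)–(5,2) (column 2); (4,5)–(7,5) (column 5).
Same diagonal: (5,2)–(6,1) (|5−6| = |2−1| = 1).
Total attacking pairs: 4.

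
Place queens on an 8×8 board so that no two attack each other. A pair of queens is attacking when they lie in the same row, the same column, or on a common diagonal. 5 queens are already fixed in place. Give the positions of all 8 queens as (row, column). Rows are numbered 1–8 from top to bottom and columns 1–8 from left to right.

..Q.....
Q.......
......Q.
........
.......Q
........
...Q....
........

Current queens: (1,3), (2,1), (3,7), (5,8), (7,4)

(1,3) (2,1) (3,7) (4,5) (5,8) (6,2) (7,4) (8,6)

Row 4: attacked by (1,3)→{3,6}; (2,1)→{1,3}; (3,7)→{6,7,8}; (5,8)→{7,8}; (7,4)→{1,4,7}. Safe: 2, 5. Place at column 5.
Row 6: attacked by (1,3)→{3,8}; (2,1)→{1,5}; (3,7)→{4,7}; (4,5)→{3,5,7}; (5,8)→{7,8}; (7,4)→{3,4,5}. Safe: 2, 6. Place at column 2.
Row 8: attacked by (1,3)→{3}; (2,1)→{1,7}; (3,7)→{2,7}; (4,5)→{1,5}; (5,8)→{5,8}; (6,2)→{2,4}; (7,4)→{3,4,5}. Safe: 6. Place at column 6.
Columns [3, 1, 7, 5, 8, 2, 4, 6], r−c [-2, 1, -4, -1, -3, 4, 3, 2], r+c [4, 3, 10, 9, 13, 8, 11, 14] are all distinct, so no two queens attack.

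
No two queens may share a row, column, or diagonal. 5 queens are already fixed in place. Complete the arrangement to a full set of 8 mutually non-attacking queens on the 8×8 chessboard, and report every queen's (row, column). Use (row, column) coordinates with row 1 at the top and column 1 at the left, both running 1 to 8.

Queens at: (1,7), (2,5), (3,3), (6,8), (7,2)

(1,7) (2,5) (3,3) (4,1) (5,6) (6,8) (7,2) (8,4)

Row 4: attacked by (1,7)→{4,7}; (2,5)→{3,5,7}; (3,3)→{2,3,4}; (6,8)→{6,8}; (7,2)→{2,5}. Safe: 1. Place at column 1.
Row 5: attacked by (1,7)→{3,7}; (2,5)→{2,5,8}; (3,3)→{1,3,5}; (4,1)→{1,2}; (6,8)→{7,8}; (7,2)→{2,4}. Safe: 6. Place at column 6.
Row 8: attacked by (1,7)→{7}; (2,5)→{5}; (3,3)→{3,8}; (4,1)→{1,5}; (5,6)→{3,6}; (6,8)→{6,8}; (7,2)→{1,2,3}. Safe: 4. Place at column 4.
Columns [7, 5, 3, 1, 6, 8, 2, 4], r−c [-6, -3, 0, 3, -1, -2, 5, 4], r+c [8, 7, 6, 5, 11, 14, 9, 12] are all distinct, so no two queens attack.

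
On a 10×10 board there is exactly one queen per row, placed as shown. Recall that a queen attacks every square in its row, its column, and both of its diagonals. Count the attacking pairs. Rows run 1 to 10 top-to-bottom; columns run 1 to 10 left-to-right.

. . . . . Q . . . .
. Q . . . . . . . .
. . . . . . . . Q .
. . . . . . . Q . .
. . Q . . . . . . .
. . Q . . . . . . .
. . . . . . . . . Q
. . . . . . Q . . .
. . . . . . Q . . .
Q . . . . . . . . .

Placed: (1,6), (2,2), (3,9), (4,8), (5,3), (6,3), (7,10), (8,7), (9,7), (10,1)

4

Same column: (5,3)–(6,3) (column 3); (8,7)–(9,7) (column 7).
Same diagonal: (3,9)–(4,8) (|3−4| = |9−8| = 1); (5,3)–(9,7) (|5−9| = |3−7| = 4).
Total attacking pairs: 4.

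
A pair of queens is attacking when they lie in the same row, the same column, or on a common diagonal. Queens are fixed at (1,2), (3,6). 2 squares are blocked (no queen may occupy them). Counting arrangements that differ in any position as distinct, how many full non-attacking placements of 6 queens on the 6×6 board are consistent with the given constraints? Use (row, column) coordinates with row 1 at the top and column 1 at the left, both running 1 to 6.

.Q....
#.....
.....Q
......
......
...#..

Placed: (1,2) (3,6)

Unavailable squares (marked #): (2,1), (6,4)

Branch on row 2: col 4 → 1.
Sum: 1 = 1.

1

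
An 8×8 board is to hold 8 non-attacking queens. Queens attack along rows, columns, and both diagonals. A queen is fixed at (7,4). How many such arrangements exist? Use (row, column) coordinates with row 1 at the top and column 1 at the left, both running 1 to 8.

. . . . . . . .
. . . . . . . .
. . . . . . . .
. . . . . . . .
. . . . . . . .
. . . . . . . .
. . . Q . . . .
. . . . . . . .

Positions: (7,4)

8

Branch on row 1: col 1 → 0; col 2 → 0; col 3 → 3; col 5 → 3; col 6 → 1; col 7 → 0; col 8 → 1.
Sum: 0 + 0 + 3 + 3 + 1 + 0 + 1 = 8.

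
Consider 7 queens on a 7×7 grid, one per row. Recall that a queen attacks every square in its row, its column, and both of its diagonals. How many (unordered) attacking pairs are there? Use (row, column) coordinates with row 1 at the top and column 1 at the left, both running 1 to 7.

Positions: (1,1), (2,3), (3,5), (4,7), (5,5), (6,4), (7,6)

Same column: (3,5)–(5,5) (column 5).
Same diagonal: (1,1)–(5,5) (|1−5| = |1−5| = 4); (5,5)–(6,4) (|5−6| = |5−4| = 1).
Total attacking pairs: 3.

3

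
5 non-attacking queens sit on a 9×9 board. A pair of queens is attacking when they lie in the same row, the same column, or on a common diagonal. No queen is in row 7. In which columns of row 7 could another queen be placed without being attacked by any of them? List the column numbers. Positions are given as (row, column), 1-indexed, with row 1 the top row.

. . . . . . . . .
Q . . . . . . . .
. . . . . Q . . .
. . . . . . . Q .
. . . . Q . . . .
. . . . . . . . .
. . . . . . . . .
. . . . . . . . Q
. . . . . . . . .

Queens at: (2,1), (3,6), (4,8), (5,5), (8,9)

(2,1) attacks row 7 at column 1 and diagonals 6.
(3,6) attacks row 7 at column 6 and diagonals 2.
(4,8) attacks row 7 at column 8 and diagonals 5.
(5,5) attacks row 7 at column 5 and diagonals 3, 7.
(8,9) attacks row 7 at column 9 and diagonals 8.
Attacked columns: {1, 2, 3, 5, 6, 7, 8, 9}. Safe: {4}.

columns 4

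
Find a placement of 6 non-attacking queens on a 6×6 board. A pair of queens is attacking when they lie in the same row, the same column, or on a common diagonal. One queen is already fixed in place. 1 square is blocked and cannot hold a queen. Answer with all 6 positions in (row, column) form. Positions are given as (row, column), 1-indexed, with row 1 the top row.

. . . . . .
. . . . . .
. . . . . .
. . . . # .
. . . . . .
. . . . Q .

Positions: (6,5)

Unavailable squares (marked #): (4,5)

Row 1: attacked by (6,5)→{5}. Safe: 1, 2, 3, 4, 6. Place at column 2.
Row 2: attacked by (1,2)→{1,2,3}; (6,5)→{1,5}. Safe: 4, 6. Place at column 4.
Row 3: attacked by (1,2)→{2,4}; (2,4)→{3,4,5}; (6,5)→{2,5}. Safe: 1, 6. Place at column 6.
Row 4: attacked by (1,2)→{2,5}; (2,4)→{2,4,6}; (3,6)→{5,6}; (6,5)→{3,5}. Blocked: 5. Safe: 1. Place at column 1.
Row 5: attacked by (1,2)→{2,6}; (2,4)→{1,4}; (3,6)→{4,6}; (4,1)→{1,2}; (6,5)→{4,5,6}. Safe: 3. Place at column 3.
Columns [2, 4, 6, 1, 3, 5], r−c [-1, -2, -3, 3, 2, 1], r+c [3, 6, 9, 5, 8, 11] are all distinct, so no two queens attack.

(1,2) (2,4) (3,6) (4,1) (5,3) (6,5)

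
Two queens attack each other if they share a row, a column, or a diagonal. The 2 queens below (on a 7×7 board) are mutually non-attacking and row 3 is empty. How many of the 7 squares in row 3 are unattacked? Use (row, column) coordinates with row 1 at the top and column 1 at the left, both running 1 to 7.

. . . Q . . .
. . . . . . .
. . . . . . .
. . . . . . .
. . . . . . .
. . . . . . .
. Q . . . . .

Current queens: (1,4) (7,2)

(1,4) attacks row 3 at column 4 and diagonals 2, 6.
(7,2) attacks row 3 at column 2 and diagonals 6.
Attacked columns: {2, 4, 6}. Safe: {1, 3, 5, 7}.

4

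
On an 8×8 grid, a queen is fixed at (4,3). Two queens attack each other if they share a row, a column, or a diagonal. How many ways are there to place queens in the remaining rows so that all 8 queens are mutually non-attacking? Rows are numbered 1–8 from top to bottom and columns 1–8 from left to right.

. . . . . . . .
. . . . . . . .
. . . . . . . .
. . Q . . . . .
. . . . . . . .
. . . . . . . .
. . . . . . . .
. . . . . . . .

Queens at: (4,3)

12

Branch on row 1: col 1 → 1; col 2 → 1; col 4 → 6; col 5 → 1; col 7 → 1; col 8 → 2.
Sum: 1 + 1 + 6 + 1 + 1 + 2 = 12.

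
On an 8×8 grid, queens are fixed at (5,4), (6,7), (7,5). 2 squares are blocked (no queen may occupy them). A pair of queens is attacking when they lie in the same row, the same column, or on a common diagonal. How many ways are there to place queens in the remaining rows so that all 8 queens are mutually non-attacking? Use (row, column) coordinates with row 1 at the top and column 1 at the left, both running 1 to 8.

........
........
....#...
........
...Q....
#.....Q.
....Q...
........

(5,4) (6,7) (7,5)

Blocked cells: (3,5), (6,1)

1

Branch on row 1: col 1 → 0; col 3 → 1; col 6 → 0.
Sum: 0 + 1 + 0 = 1.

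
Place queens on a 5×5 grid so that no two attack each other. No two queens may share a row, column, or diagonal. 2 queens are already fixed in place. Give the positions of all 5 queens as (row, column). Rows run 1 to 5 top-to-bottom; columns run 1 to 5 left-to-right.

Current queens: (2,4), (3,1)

(1,2) (2,4) (3,1) (4,3) (5,5)

Row 1: attacked by (2,4)→{3,4,5}; (3,1)→{1,3}. Safe: 2. Place at column 2.
Row 4: attacked by (1,2)→{2,5}; (2,4)→{2,4}; (3,1)→{1,2}. Safe: 3. Place at column 3.
Row 5: attacked by (1,2)→{2}; (2,4)→{1,4}; (3,1)→{1,3}; (4,3)→{2,3,4}. Safe: 5. Place at column 5.
Columns [2, 4, 1, 3, 5], r−c [-1, -2, 2, 1, 0], r+c [3, 6, 4, 7, 10] are all distinct, so no two queens attack.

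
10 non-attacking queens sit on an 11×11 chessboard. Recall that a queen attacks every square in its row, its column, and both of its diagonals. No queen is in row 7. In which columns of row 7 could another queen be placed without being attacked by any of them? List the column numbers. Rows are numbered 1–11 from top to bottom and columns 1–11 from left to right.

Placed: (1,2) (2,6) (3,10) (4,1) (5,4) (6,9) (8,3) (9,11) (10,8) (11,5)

(1,2) attacks row 7 at column 2 and diagonals 8.
(2,6) attacks row 7 at column 6 and diagonals 1, 11.
(3,10) attacks row 7 at column 10 and diagonals 6.
(4,1) attacks row 7 at column 1 and diagonals 4.
(5,4) attacks row 7 at column 4 and diagonals 2, 6.
(6,9) attacks row 7 at column 9 and diagonals 8, 10.
(8,3) attacks row 7 at column 3 and diagonals 2, 4.
(9,11) attacks row 7 at column 11 and diagonals 9.
(10,8) attacks row 7 at column 8 and diagonals 5, 11.
(11,5) attacks row 7 at column 5 and diagonals 1, 9.
Attacked columns: {1, 2, 3, 4, 5, 6, 8, 9, 10, 11}. Safe: {7}.

columns 7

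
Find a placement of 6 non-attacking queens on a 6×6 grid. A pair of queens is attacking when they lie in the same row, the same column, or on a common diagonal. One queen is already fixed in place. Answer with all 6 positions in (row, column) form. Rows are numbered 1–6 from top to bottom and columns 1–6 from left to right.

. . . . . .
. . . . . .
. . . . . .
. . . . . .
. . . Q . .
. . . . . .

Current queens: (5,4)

Row 1: attacked by (5,4)→{4}. Safe: 1, 2, 3, 5, 6. Place at column 5.
Row 2: attacked by (1,5)→{4,5,6}; (5,4)→{1,4}. Safe: 2, 3. Place at column 3.
Row 3: attacked by (1,5)→{3,5}; (2,3)→{2,3,4}; (5,4)→{2,4,6}. Safe: 1. Place at column 1.
Row 4: attacked by (1,5)→{2,5}; (2,3)→{1,3,5}; (3,1)→{1,2}; (5,4)→{3,4,5}. Safe: 6. Place at column 6.
Row 6: attacked by (1,5)→{5}; (2,3)→{3}; (3,1)→{1,4}; (4,6)→{4,6}; (5,4)→{3,4,5}. Safe: 2. Place at column 2.
Columns [5, 3, 1, 6, 4, 2], r−c [-4, -1, 2, -2, 1, 4], r+c [6, 5, 4, 10, 9, 8] are all distinct, so no two queens attack.

(1,5) (2,3) (3,1) (4,6) (5,4) (6,2)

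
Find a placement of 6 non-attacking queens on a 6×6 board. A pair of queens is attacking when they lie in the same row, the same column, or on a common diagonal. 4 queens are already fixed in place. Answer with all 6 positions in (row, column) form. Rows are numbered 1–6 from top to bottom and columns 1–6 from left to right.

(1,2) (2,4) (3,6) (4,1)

(1,2) (2,4) (3,6) (4,1) (5,3) (6,5)

Row 5: attacked by (1,2)→{2,6}; (2,4)→{1,4}; (3,6)→{4,6}; (4,1)→{1,2}. Safe: 3, 5. Place at column 3.
Row 6: attacked by (1,2)→{2}; (2,4)→{4}; (3,6)→{3,6}; (4,1)→{1,3}; (5,3)→{2,3,4}. Safe: 5. Place at column 5.
Columns [2, 4, 6, 1, 3, 5], r−c [-1, -2, -3, 3, 2, 1], r+c [3, 6, 9, 5, 8, 11] are all distinct, so no two queens attack.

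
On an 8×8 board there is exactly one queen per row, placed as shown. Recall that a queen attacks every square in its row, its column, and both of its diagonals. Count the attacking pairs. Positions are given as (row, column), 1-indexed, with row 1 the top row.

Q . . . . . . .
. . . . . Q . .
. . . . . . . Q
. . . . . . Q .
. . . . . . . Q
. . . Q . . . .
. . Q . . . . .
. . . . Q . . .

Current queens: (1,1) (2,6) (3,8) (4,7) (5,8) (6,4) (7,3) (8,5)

Same column: (3,8)–(5,8) (column 8).
Same diagonal: (3,8)–(4,7) (|3−4| = |8−7| = 1); (4,7)–(5,8) (|4−5| = |7−8| = 1); (5,8)–(8,5) (|5−8| = |8−5| = 3); (6,4)–(7,3) (|6−7| = |4−3| = 1).
Total attacking pairs: 5.

5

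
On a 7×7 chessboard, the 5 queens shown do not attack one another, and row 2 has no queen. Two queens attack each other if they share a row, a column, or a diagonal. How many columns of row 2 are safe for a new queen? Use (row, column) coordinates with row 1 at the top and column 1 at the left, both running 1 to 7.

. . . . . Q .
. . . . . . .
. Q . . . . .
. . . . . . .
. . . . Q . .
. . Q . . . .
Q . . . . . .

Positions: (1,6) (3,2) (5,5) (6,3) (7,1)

(1,6) attacks row 2 at column 6 and diagonals 5, 7.
(3,2) attacks row 2 at column 2 and diagonals 1, 3.
(5,5) attacks row 2 at column 5 and diagonals 2.
(6,3) attacks row 2 at column 3 and diagonals 7.
(7,1) attacks row 2 at column 1 and diagonals 6.
Attacked columns: {1, 2, 3, 5, 6, 7}. Safe: {4}.

1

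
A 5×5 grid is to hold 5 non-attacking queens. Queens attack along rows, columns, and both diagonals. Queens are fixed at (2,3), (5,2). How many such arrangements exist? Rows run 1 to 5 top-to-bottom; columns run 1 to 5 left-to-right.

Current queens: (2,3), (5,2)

1

Branch on row 1: col 1 → 0; col 5 → 1.
Sum: 0 + 1 = 1.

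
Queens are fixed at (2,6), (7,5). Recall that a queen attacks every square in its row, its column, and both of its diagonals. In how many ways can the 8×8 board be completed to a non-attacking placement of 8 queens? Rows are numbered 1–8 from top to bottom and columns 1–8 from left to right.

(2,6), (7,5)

2

Branch on row 1: col 1 → 0; col 2 → 0; col 3 → 1; col 4 → 1; col 8 → 0.
Sum: 0 + 0 + 1 + 1 + 0 = 2.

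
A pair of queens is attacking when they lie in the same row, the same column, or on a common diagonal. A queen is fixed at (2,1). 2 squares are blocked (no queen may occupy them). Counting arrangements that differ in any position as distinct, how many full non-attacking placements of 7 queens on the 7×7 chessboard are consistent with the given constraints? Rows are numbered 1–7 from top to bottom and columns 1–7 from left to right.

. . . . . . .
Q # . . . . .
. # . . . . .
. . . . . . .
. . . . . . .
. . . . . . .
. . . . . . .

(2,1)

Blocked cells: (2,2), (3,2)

7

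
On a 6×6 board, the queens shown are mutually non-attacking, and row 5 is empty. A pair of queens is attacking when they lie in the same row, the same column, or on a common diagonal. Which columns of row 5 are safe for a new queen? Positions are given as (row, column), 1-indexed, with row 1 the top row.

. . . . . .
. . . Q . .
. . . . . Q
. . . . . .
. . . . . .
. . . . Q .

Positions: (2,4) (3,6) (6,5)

(2,4) attacks row 5 at column 4 and diagonals 1.
(3,6) attacks row 5 at column 6 and diagonals 4.
(6,5) attacks row 5 at column 5 and diagonals 4, 6.
Attacked columns: {1, 4, 5, 6}. Safe: {2, 3}.

columns 2, 3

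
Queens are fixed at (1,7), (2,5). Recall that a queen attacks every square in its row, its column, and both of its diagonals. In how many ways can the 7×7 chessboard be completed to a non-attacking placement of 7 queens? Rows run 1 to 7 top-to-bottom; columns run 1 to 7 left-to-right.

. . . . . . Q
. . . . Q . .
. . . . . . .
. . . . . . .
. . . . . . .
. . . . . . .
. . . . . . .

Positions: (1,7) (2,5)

1

Branch on row 3: col 1 → 0; col 2 → 0; col 3 → 1.
Sum: 0 + 0 + 1 = 1.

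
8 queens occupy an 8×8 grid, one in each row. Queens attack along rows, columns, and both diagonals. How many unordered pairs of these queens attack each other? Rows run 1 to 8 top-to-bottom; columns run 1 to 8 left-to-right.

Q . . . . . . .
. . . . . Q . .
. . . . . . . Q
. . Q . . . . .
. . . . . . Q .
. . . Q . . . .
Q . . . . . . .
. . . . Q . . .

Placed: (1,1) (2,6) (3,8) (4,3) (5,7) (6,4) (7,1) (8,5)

2

Same column: (1,1)–(7,1) (column 1).
Same diagonal: (2,6)–(7,1) (|2−7| = |6−1| = 5).
Total attacking pairs: 2.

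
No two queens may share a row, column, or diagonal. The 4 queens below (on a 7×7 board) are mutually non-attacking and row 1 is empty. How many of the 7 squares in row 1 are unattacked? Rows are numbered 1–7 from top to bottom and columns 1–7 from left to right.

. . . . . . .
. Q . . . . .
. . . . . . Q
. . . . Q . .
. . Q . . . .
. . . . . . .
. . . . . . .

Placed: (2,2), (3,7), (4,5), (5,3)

2

(2,2) attacks row 1 at column 2 and diagonals 1, 3.
(3,7) attacks row 1 at column 7 and diagonals 5.
(4,5) attacks row 1 at column 5 and diagonals 2.
(5,3) attacks row 1 at column 3 and diagonals 7.
Attacked columns: {1, 2, 3, 5, 7}. Safe: {4, 6}.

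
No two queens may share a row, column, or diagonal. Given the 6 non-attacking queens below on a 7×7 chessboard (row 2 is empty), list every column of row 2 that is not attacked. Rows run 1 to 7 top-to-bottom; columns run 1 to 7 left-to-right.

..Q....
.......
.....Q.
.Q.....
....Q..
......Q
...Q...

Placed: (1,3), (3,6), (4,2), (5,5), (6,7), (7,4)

(1,3) attacks row 2 at column 3 and diagonals 2, 4.
(3,6) attacks row 2 at column 6 and diagonals 5, 7.
(4,2) attacks row 2 at column 2 and diagonals 4.
(5,5) attacks row 2 at column 5 and diagonals 2.
(6,7) attacks row 2 at column 7 and diagonals 3.
(7,4) attacks row 2 at column 4.
Attacked columns: {2, 3, 4, 5, 6, 7}. Safe: {1}.

columns 1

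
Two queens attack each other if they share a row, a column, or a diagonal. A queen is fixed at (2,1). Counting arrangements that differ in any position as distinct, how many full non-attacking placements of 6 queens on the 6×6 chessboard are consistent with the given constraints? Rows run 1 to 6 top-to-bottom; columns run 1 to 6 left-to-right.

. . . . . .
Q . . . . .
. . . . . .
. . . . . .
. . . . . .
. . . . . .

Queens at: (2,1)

1

Branch on row 1: col 3 → 0; col 4 → 1; col 5 → 0; col 6 → 0.
Sum: 0 + 1 + 0 + 0 = 1.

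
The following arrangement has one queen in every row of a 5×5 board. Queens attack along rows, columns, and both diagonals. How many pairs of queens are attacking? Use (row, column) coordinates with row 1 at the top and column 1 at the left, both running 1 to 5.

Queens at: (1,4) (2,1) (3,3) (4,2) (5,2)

Same column: (4,2)–(5,2) (column 2).
Same diagonal: (3,3)–(4,2) (|3−4| = |3−2| = 1).
Total attacking pairs: 2.

2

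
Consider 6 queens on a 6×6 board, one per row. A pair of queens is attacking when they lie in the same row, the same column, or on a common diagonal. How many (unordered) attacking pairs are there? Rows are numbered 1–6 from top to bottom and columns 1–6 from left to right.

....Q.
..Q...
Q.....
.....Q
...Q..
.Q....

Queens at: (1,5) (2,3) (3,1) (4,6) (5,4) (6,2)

All columns are distinct and no two queens satisfy |Δrow| = |Δcol|, so no pair attacks.

0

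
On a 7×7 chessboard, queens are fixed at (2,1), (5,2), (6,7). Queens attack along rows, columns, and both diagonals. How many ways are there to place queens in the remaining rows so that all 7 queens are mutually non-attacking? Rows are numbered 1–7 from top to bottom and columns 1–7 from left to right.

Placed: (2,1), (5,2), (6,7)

Branch on row 1: col 3 → 1; col 4 → 1; col 5 → 1.
Sum: 1 + 1 + 1 = 3.

3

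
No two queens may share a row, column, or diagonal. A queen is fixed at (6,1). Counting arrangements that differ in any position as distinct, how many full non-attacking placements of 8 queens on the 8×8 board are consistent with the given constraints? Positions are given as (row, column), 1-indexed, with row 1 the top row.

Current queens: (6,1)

Branch on row 1: col 2 → 1; col 3 → 4; col 4 → 4; col 5 → 4; col 7 → 3; col 8 → 0.
Sum: 1 + 4 + 4 + 4 + 3 + 0 = 16.

16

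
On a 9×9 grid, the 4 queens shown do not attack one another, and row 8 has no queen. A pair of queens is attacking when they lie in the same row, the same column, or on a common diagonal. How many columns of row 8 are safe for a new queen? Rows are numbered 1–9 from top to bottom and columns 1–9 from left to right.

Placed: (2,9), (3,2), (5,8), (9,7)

2

(2,9) attacks row 8 at column 9 and diagonals 3.
(3,2) attacks row 8 at column 2 and diagonals 7.
(5,8) attacks row 8 at column 8 and diagonals 5.
(9,7) attacks row 8 at column 7 and diagonals 6, 8.
Attacked columns: {2, 3, 5, 6, 7, 8, 9}. Safe: {1, 4}.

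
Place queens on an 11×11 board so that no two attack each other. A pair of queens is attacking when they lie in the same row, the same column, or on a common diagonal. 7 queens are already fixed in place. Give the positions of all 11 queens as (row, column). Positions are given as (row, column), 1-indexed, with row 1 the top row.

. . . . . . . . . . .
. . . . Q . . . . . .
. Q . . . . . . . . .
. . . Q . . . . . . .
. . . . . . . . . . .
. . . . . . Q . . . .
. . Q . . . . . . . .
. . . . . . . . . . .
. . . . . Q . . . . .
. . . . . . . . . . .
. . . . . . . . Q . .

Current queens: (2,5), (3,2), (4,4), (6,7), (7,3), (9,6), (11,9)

Row 1: attacked by (2,5)→{4,5,6}; (3,2)→{2,4}; (4,4)→{1,4,7}; (6,7)→{2,7}; (7,3)→{3,9}; (9,6)→{6}; (11,9)→{9}. Safe: 8, 10, 11. Place at column 8.
Row 5: attacked by (1,8)→{4,8}; (2,5)→{2,5,8}; (3,2)→{2,4}; (4,4)→{3,4,5}; (6,7)→{6,7,8}; (7,3)→{1,3,5}; (9,6)→{2,6,10}; (11,9)→{3,9}. Safe: 11. Place at column 11.
Row 8: attacked by (1,8)→{1,8}; (2,5)→{5,11}; (3,2)→{2,7}; (4,4)→{4,8}; (5,11)→{8,11}; (6,7)→{5,7,9}; (7,3)→{2,3,4}; (9,6)→{5,6,7}; (11,9)→{6,9}. Safe: 10. Place at column 10.
Row 10: attacked by (1,8)→{8}; (2,5)→{5}; (3,2)→{2,9}; (4,4)→{4,10}; (5,11)→{6,11}; (6,7)→{3,7,11}; (7,3)→{3,6}; (8,10)→{8,10}; (9,6)→{5,6,7}; (11,9)→{8,9,10}. Safe: 1. Place at column 1.
Columns [8, 5, 2, 4, 11, 7, 3, 10, 6, 1, 9], r−c [-7, -3, 1, 0, -6, -1, 4, -2, 3, 9, 2], r+c [9, 7, 5, 8, 16, 13, 10, 18, 15, 11, 20] are all distinct, so no two queens attack.

(1,8) (2,5) (3,2) (4,4) (5,11) (6,7) (7,3) (8,10) (9,6) (10,1) (11,9)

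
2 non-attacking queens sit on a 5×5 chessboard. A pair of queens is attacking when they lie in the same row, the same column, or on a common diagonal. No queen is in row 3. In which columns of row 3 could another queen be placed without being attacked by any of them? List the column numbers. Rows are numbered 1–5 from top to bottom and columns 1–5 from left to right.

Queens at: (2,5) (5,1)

columns 2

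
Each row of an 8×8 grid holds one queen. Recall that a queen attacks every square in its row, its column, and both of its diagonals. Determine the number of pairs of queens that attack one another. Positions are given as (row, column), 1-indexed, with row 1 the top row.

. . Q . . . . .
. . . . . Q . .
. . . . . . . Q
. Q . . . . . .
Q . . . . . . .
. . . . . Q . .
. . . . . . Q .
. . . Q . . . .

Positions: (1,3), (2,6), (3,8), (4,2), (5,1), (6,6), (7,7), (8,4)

Same column: (2,6)–(6,6) (column 6).
Same diagonal: (4,2)–(5,1) (|4−5| = |2−1| = 1); (5,1)–(8,4) (|5−8| = |1−4| = 3); (6,6)–(7,7) (|6−7| = |6−7| = 1); (6,6)–(8,4) (|6−8| = |6−4| = 2).
Total attacking pairs: 5.

5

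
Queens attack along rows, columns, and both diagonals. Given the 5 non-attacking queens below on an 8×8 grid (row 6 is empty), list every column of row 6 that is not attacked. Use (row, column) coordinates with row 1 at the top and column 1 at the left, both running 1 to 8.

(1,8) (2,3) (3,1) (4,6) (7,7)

(1,8) attacks row 6 at column 8 and diagonals 3.
(2,3) attacks row 6 at column 3 and diagonals 7.
(3,1) attacks row 6 at column 1 and diagonals 4.
(4,6) attacks row 6 at column 6 and diagonals 4, 8.
(7,7) attacks row 6 at column 7 and diagonals 6, 8.
Attacked columns: {1, 3, 4, 6, 7, 8}. Safe: {2, 5}.

columns 2, 5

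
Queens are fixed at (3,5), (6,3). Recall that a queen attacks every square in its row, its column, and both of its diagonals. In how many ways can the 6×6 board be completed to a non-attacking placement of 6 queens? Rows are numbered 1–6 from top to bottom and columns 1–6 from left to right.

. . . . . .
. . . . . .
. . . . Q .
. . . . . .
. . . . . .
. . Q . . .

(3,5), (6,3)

1

Branch on row 1: col 1 → 0; col 2 → 0; col 4 → 1; col 6 → 0.
Sum: 0 + 0 + 1 + 0 = 1.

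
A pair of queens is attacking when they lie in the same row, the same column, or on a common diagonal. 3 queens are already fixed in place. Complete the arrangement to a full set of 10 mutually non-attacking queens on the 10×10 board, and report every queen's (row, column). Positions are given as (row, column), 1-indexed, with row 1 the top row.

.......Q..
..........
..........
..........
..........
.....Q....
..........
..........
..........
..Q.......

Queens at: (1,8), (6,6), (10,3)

(1,8) (2,1) (3,7) (4,2) (5,10) (6,6) (7,4) (8,9) (9,5) (10,3)

Row 2: attacked by (1,8)→{7,8,9}; (6,6)→{2,6,10}; (10,3)→{3}. Safe: 1, 4, 5. Place at column 1.
Row 3: attacked by (1,8)→{6,8,10}; (2,1)→{1,2}; (6,6)→{3,6,9}; (10,3)→{3,10}. Safe: 4, 5, 7. Place at column 7.
Row 4: attacked by (1,8)→{5,8}; (2,1)→{1,3}; (3,7)→{6,7,8}; (6,6)→{4,6,8}; (10,3)→{3,9}. Safe: 2, 10. Place at column 2.
Row 5: attacked by (1,8)→{4,8}; (2,1)→{1,4}; (3,7)→{5,7,9}; (4,2)→{1,2,3}; (6,6)→{5,6,7}; (10,3)→{3,8}. Safe: 10. Place at column 10.
Row 7: attacked by (1,8)→{2,8}; (2,1)→{1,6}; (3,7)→{3,7}; (4,2)→{2,5}; (5,10)→{8,10}; (6,6)→{5,6,7}; (10,3)→{3,6}. Safe: 4, 9. Place at column 4.
Row 8: attacked by (1,8)→{1,8}; (2,1)→{1,7}; (3,7)→{2,7}; (4,2)→{2,6}; (5,10)→{7,10}; (6,6)→{4,6,8}; (7,4)→{3,4,5}; (10,3)→{1,3,5}. Safe: 9. Place at column 9.
Row 9: attacked by (1,8)→{8}; (2,1)→{1,8}; (3,7)→{1,7}; (4,2)→{2,7}; (5,10)→{6,10}; (6,6)→{3,6,9}; (7,4)→{2,4,6}; (8,9)→{8,9,10}; (10,3)→{2,3,4}. Safe: 5. Place at column 5.
Columns [8, 1, 7, 2, 10, 6, 4, 9, 5, 3], r−c [-7, 1, -4, 2, -5, 0, 3, -1, 4, 7], r+c [9, 3, 10, 6, 15, 12, 11, 17, 14, 13] are all distinct, so no two queens attack.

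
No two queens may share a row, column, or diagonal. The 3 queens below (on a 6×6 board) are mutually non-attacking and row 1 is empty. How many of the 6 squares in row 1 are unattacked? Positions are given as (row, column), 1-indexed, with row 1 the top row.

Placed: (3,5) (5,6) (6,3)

2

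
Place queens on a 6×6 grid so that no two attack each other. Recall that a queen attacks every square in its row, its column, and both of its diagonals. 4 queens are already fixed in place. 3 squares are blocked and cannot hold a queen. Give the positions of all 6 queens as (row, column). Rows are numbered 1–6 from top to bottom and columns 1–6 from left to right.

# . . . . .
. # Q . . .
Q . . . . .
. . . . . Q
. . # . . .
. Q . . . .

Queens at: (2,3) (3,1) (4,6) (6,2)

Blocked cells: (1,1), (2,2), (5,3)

(1,5) (2,3) (3,1) (4,6) (5,4) (6,2)

Row 1: attacked by (2,3)→{2,3,4}; (3,1)→{1,3}; (4,6)→{3,6}; (6,2)→{2}. Blocked: 1. Safe: 5. Place at column 5.
Row 5: attacked by (1,5)→{1,5}; (2,3)→{3,6}; (3,1)→{1,3}; (4,6)→{5,6}; (6,2)→{1,2,3}. Blocked: 3. Safe: 4. Place at column 4.
Columns [5, 3, 1, 6, 4, 2], r−c [-4, -1, 2, -2, 1, 4], r+c [6, 5, 4, 10, 9, 8] are all distinct, so no two queens attack.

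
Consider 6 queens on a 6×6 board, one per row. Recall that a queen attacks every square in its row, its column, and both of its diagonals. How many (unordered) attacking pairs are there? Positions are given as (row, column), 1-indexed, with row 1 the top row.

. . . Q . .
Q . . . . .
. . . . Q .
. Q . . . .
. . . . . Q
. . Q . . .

All columns are distinct and no two queens satisfy |Δrow| = |Δcol|, so no pair attacks.

0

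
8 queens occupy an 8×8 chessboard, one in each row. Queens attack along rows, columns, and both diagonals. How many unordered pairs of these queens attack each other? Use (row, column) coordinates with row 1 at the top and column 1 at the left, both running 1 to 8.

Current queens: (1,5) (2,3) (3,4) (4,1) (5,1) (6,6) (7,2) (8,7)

4

Same column: (4,1)–(5,1) (column 1).
Same diagonal: (1,5)–(5,1) (|1−5| = |5−1| = 4); (2,3)–(3,4) (|2−3| = |3−4| = 1); (2,3)–(4,1) (|2−4| = |3−1| = 2).
Total attacking pairs: 4.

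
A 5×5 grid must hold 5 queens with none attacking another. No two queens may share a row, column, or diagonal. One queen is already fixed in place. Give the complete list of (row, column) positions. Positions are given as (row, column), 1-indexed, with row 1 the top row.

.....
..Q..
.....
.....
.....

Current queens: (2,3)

(1,1) (2,3) (3,5) (4,2) (5,4)

Row 1: attacked by (2,3)→{2,3,4}. Safe: 1, 5. Place at column 1.
Row 3: attacked by (1,1)→{1,3}; (2,3)→{2,3,4}. Safe: 5. Place at column 5.
Row 4: attacked by (1,1)→{1,4}; (2,3)→{1,3,5}; (3,5)→{4,5}. Safe: 2. Place at column 2.
Row 5: attacked by (1,1)→{1,5}; (2,3)→{3}; (3,5)→{3,5}; (4,2)→{1,2,3}. Safe: 4. Place at column 4.
Columns [1, 3, 5, 2, 4], r−c [0, -1, -2, 2, 1], r+c [2, 5, 8, 6, 9] are all distinct, so no two queens attack.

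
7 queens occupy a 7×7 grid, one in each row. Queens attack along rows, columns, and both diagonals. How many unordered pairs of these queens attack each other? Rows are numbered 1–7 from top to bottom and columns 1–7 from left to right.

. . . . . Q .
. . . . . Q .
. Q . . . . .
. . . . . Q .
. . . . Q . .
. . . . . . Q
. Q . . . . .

Same column: (1,6)–(2,6) (column 6); (1,6)–(4,6) (column 6); (2,6)–(4,6) (column 6); (3,2)–(7,2) (column 2).
Same diagonal: (4,6)–(5,5) (|4−5| = |6−5| = 1).
Total attacking pairs: 5.

5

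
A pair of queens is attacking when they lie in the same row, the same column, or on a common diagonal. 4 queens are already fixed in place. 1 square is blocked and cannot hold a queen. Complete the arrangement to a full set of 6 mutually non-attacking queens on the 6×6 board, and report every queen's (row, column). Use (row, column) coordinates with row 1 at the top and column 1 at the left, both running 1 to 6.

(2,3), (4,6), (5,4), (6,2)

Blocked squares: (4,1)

(1,5) (2,3) (3,1) (4,6) (5,4) (6,2)

Row 1: attacked by (2,3)→{2,3,4}; (4,6)→{3,6}; (5,4)→{4}; (6,2)→{2}. Safe: 1, 5. Place at column 5.
Row 3: attacked by (1,5)→{3,5}; (2,3)→{2,3,4}; (4,6)→{5,6}; (5,4)→{2,4,6}; (6,2)→{2,5}. Safe: 1. Place at column 1.
Columns [5, 3, 1, 6, 4, 2], r−c [-4, -1, 2, -2, 1, 4], r+c [6, 5, 4, 10, 9, 8] are all distinct, so no two queens attack.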